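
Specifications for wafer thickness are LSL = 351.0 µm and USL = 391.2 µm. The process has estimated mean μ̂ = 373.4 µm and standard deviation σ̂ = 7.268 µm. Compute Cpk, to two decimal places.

0.82

Cpu = (USL − μ̂) / (3σ̂) = (391.2 − 373.4) / (3 × 7.268) = 0.8164; Cpl = (μ̂ − LSL) / (3σ̂) = (373.4 − 351.0) / (3 × 7.268) = 1.0273; Cpk = min(Cpu, Cpl) = 0.8164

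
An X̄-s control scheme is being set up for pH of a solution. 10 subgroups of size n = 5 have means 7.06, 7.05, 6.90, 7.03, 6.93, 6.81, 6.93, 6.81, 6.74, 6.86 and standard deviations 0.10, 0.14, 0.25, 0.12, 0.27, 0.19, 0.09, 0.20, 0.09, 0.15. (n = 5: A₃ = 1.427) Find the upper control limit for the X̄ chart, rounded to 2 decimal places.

7.14

X̄̄ = (7.06 + 7.05 + 6.90 + 7.03 + 6.93 + 6.81 + 6.93 + 6.81 + 6.74 + 6.86) / 10 = 6.9120
s̄ = (0.10 + 0.14 + 0.25 + 0.12 + 0.27 + 0.19 + 0.09 + 0.20 + 0.09 + 0.15) / 10 = 0.1600
UCL = X̄̄ + A₃·s̄ = 6.9120 + 1.427 × 0.1600 = 7.1403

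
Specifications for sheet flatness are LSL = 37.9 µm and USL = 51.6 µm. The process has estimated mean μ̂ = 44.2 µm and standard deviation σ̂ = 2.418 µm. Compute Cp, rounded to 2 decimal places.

Cp = (USL − LSL) / (6σ̂) = (51.6 − 37.9) / (6 × 2.418) = 13.7000 / 14.5080 = 0.9443

0.94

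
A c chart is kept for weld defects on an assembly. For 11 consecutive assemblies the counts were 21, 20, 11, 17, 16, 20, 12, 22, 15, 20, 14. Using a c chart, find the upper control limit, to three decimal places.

c̄ = (21 + 20 + 11 + 17 + 16 + 20 + 12 + 22 + 15 + 20 + 14) / 11 = 188 / 11 = 17.0909
UCL = c̄ + 3√c̄ = 17.0909 + 3 × √17.0909 = 17.0909 + 3 × 4.1341 = 29.4933

29.493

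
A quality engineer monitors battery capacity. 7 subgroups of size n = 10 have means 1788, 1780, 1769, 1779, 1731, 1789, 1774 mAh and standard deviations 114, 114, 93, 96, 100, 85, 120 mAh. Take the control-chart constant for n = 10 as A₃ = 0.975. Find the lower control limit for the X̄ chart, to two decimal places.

X̄̄ = (1788 + 1780 + 1769 + 1779 + 1731 + 1789 + 1774) / 7 = 1772.8571
s̄ = (114 + 114 + 93 + 96 + 100 + 85 + 120) / 7 = 103.1429
LCL = X̄̄ − A₃·s̄ = 1772.8571 − 0.975 × 103.1429 = 1672.2929

1672.29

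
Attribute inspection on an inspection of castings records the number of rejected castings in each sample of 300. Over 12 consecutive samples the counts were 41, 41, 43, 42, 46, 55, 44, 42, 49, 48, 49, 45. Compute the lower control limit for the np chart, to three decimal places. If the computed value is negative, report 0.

26.792

p̄ = Σdᵢ / (k·n) = 545 / (12 × 300) = 0.15139
LCL = np̄ − 3·√(np̄(1−p̄)) = 45.4167 − 3 × 6.2081 = 26.7922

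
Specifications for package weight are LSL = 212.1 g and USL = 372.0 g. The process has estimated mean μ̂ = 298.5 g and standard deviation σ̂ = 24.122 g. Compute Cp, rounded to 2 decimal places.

1.10

Cp = (USL − LSL) / (6σ̂) = (372.0 − 212.1) / (6 × 24.122) = 159.9000 / 144.7320 = 1.1048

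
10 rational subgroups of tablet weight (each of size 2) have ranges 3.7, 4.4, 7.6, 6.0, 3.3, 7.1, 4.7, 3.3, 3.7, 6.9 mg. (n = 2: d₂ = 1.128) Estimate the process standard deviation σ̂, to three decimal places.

4.495

R̄ = (3.7 + 4.4 + 7.6 + 6.0 + 3.3 + 7.1 + 4.7 + 3.3 + 3.7 + 6.9) / 10 = 5.0700
σ̂ = R̄ / d₂ = 5.0700 / 1.128 = 4.4947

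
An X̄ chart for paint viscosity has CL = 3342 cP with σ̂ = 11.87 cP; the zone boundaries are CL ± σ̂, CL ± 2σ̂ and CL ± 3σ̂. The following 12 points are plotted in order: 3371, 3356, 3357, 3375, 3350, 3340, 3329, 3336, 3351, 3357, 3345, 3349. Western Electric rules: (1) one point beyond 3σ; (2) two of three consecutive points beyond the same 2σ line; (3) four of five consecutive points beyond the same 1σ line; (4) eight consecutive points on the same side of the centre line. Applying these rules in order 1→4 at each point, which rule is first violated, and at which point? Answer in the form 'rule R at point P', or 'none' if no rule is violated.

rule 3 at point 4

Zone of each point (C = within 1σ̂, B = 1σ̂–2σ̂, A = 2σ̂–3σ̂, * = beyond 3σ̂; sign = side of CL): 1:+A, 2:+B, 3:+B, 4:+A, 5:+C, 6:-C, 7:-B, 8:-C, 9:+C, 10:+B, 11:+C, 12:+C
Rule 3 (four of five consecutive points beyond the same 1σ limit) is satisfied at point 4.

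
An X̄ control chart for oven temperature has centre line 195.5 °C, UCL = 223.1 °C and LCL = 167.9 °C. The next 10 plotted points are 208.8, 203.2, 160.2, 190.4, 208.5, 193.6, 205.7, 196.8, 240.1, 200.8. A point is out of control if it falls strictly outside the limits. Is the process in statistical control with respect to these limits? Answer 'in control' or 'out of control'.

out of control

Compare each point to [167.9, 223.1]: sample 3 = 160.2 < LCL; sample 9 = 240.1 > UCL.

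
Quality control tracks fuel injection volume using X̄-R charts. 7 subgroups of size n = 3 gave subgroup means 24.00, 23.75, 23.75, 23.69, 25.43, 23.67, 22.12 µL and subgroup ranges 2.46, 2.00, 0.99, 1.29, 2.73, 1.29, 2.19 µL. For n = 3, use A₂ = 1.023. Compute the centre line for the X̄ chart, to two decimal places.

X̄̄ = (24.00 + 23.75 + 23.75 + 23.69 + 25.43 + 23.67 + 22.12) / 7 = 166.4100 / 7 = 23.7729
CL = X̄̄ = 23.7729

23.77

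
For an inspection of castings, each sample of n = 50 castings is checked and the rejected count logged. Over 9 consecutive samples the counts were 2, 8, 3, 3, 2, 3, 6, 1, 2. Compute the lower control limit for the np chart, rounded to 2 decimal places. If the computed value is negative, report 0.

0.00

p̄ = Σdᵢ / (k·n) = 30 / (9 × 50) = 0.06667
LCL = np̄ − 3·√(np̄(1−p̄)) = 3.3333 − 3 × 1.7638 = -1.9582 → 0 (negative, so LCL = 0)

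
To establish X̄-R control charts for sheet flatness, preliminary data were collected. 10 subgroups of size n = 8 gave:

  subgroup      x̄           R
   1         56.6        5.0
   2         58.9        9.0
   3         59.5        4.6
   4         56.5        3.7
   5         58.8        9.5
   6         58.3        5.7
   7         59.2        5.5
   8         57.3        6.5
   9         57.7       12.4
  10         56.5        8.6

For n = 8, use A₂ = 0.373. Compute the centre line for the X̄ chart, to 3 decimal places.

X̄̄ = (56.6 + 58.9 + 59.5 + 56.5 + 58.8 + 58.3 + 59.2 + 57.3 + 57.7 + 56.5) / 10 = 579.3000 / 10 = 57.9300
CL = X̄̄ = 57.9300

57.930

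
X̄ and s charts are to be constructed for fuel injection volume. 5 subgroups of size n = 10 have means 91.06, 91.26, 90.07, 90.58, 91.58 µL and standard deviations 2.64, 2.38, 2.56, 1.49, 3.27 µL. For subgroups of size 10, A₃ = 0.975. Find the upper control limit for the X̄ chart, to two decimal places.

93.32

X̄̄ = (91.06 + 91.26 + 90.07 + 90.58 + 91.58) / 5 = 90.9100
s̄ = (2.64 + 2.38 + 2.56 + 1.49 + 3.27) / 5 = 2.4680
UCL = X̄̄ + A₃·s̄ = 90.9100 + 0.975 × 2.4680 = 93.3163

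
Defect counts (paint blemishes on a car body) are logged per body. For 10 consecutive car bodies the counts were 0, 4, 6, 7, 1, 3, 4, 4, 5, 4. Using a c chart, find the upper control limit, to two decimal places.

9.65

c̄ = (0 + 4 + 6 + 7 + 1 + 3 + 4 + 4 + 5 + 4) / 10 = 38 / 10 = 3.8000
UCL = c̄ + 3√c̄ = 3.8000 + 3 × √3.8000 = 3.8000 + 3 × 1.9494 = 9.6481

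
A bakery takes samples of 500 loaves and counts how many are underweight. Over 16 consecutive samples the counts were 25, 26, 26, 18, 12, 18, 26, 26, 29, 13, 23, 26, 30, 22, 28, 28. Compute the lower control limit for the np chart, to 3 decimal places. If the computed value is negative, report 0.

9.303

p̄ = Σdᵢ / (k·n) = 376 / (16 × 500) = 0.04700
LCL = np̄ − 3·√(np̄(1−p̄)) = 23.5000 − 3 × 4.7324 = 9.3028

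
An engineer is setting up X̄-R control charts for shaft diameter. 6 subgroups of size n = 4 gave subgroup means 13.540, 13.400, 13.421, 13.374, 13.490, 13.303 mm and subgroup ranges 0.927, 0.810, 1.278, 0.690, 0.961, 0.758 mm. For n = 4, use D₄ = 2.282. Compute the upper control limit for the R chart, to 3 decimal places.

2.063

R̄ = (0.927 + 0.810 + 1.278 + 0.690 + 0.961 + 0.758) / 6 = 5.4240 / 6 = 0.9040
UCL_R = D₄·R̄ = 2.282 × 0.9040 = 2.0629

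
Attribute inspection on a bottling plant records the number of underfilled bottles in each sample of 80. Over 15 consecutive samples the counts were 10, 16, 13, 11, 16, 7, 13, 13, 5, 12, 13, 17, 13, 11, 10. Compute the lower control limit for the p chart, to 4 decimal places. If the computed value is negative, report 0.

0.0302

p̄ = Σdᵢ / (k·n) = 180 / (15 × 80) = 0.15000
LCL = p̄ − 3·√(p̄(1−p̄)/n) = 0.15000 − 3 × 0.03992 = 0.03023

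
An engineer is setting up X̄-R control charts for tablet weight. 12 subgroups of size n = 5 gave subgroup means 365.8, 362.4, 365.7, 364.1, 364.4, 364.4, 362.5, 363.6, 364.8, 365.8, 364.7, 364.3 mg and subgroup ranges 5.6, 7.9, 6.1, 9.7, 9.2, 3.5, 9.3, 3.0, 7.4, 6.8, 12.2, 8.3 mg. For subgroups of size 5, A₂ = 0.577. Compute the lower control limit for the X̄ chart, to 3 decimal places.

X̄̄ = (365.8 + 362.4 + 365.7 + 364.1 + 364.4 + 364.4 + 362.5 + 363.6 + 364.8 + 365.8 + 364.7 + 364.3) / 12 = 4372.5000 / 12 = 364.3750
R̄ = (5.6 + 7.9 + 6.1 + 9.7 + 9.2 + 3.5 + 9.3 + 3.0 + 7.4 + 6.8 + 12.2 + 8.3) / 12 = 89.0000 / 12 = 7.4167
LCL = X̄̄ − A₂·R̄ = 364.3750 − 0.577 × 7.4167 = 360.0956

360.096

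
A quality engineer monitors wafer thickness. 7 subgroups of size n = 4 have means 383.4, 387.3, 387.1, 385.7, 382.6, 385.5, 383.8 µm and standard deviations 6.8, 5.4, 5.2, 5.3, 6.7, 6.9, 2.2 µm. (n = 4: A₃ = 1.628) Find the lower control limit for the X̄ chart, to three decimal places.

X̄̄ = (383.4 + 387.3 + 387.1 + 385.7 + 382.6 + 385.5 + 383.8) / 7 = 385.0571
s̄ = (6.8 + 5.4 + 5.2 + 5.3 + 6.7 + 6.9 + 2.2) / 7 = 5.5000
LCL = X̄̄ − A₃·s̄ = 385.0571 − 1.628 × 5.5000 = 376.1031

376.103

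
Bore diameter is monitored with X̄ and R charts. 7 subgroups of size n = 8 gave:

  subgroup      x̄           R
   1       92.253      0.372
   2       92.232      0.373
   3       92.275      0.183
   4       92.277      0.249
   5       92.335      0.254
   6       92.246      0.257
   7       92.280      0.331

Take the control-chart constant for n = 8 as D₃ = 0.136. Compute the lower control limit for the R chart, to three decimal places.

0.039

R̄ = (0.372 + 0.373 + 0.183 + 0.249 + 0.254 + 0.257 + 0.331) / 7 = 2.0190 / 7 = 0.2884
LCL_R = D₃·R̄ = 0.136 × 0.2884 = 0.0392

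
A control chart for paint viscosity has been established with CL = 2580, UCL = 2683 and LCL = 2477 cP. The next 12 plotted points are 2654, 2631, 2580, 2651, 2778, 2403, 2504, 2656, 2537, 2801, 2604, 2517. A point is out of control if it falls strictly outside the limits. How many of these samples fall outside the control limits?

3

Compare each point to [2477, 2683]: sample 5 = 2778 > UCL; sample 6 = 2403 < LCL; sample 10 = 2801 > UCL.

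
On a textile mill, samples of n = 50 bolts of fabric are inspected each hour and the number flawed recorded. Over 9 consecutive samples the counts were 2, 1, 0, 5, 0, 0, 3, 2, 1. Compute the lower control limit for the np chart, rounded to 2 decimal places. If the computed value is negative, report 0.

p̄ = Σdᵢ / (k·n) = 14 / (9 × 50) = 0.03111
LCL = np̄ − 3·√(np̄(1−p̄)) = 1.5556 − 3 × 1.2277 = -2.1274 → 0 (negative, so LCL = 0)

0.00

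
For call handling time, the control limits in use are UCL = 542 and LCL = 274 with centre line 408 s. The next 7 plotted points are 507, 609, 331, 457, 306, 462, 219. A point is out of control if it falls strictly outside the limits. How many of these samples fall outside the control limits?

Compare each point to [274, 542]: sample 2 = 609 > UCL; sample 7 = 219 < LCL.

2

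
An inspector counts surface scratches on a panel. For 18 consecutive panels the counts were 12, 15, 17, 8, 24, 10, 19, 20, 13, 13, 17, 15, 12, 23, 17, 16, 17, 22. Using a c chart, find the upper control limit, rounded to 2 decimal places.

c̄ = (12 + 15 + 17 + 8 + 24 + 10 + 19 + 20 + 13 + 13 + 17 + 15 + 12 + 23 + 17 + 16 + 17 + 22) / 18 = 290 / 18 = 16.1111
UCL = c̄ + 3√c̄ = 16.1111 + 3 × √16.1111 = 16.1111 + 3 × 4.0139 = 28.1527

28.15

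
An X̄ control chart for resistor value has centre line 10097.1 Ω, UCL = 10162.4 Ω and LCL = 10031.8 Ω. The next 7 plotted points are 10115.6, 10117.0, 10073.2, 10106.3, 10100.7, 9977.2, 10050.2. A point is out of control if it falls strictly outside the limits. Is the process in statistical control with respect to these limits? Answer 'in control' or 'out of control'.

out of control

Compare each point to [10031.8, 10162.4]: sample 6 = 9977.2 < LCL.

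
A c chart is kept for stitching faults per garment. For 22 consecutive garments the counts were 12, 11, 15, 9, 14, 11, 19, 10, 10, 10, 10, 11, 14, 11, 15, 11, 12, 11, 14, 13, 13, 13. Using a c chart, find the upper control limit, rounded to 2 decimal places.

22.72

c̄ = (12 + 11 + 15 + 9 + 14 + 11 + 19 + 10 + 10 + 10 + 10 + 11 + 14 + 11 + 15 + 11 + 12 + 11 + 14 + 13 + 13 + 13) / 22 = 269 / 22 = 12.2273
UCL = c̄ + 3√c̄ = 12.2273 + 3 × √12.2273 = 12.2273 + 3 × 3.4968 = 22.7175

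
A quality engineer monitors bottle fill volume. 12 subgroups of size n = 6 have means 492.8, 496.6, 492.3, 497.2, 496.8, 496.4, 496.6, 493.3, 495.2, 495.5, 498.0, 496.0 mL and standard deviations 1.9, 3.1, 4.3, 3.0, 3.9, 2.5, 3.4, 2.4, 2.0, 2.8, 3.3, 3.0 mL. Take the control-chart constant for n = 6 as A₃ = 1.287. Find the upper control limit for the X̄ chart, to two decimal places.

499.38

X̄̄ = (492.8 + 496.6 + 492.3 + 497.2 + 496.8 + 496.4 + 496.6 + 493.3 + 495.2 + 495.5 + 498.0 + 496.0) / 12 = 495.5583
s̄ = (1.9 + 3.1 + 4.3 + 3.0 + 3.9 + 2.5 + 3.4 + 2.4 + 2.0 + 2.8 + 3.3 + 3.0) / 12 = 2.9667
UCL = X̄̄ + A₃·s̄ = 495.5583 + 1.287 × 2.9667 = 499.3764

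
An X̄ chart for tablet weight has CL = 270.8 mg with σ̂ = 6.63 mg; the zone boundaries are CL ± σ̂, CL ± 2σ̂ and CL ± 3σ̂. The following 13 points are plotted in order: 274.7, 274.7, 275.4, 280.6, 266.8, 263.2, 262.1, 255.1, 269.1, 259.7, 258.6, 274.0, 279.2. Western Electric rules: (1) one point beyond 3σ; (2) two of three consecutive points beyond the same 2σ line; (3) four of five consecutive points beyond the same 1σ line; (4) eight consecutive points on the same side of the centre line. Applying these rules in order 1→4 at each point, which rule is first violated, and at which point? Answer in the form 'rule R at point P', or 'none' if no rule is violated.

Zone of each point (C = within 1σ̂, B = 1σ̂–2σ̂, A = 2σ̂–3σ̂, * = beyond 3σ̂; sign = side of CL): 1:+C, 2:+C, 3:+C, 4:+B, 5:-C, 6:-B, 7:-B, 8:-A, 9:-C, 10:-B, 11:-B, 12:+C, 13:+B
Rule 3 (four of five consecutive points beyond the same 1σ limit) is satisfied at point 10.

rule 3 at point 10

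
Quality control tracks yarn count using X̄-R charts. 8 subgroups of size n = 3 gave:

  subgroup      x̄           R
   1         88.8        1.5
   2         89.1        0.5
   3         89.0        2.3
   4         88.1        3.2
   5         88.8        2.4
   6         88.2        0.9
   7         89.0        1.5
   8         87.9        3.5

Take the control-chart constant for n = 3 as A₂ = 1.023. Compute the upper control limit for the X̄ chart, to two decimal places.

X̄̄ = (88.8 + 89.1 + 89.0 + 88.1 + 88.8 + 88.2 + 89.0 + 87.9) / 8 = 708.9000 / 8 = 88.6125
R̄ = (1.5 + 0.5 + 2.3 + 3.2 + 2.4 + 0.9 + 1.5 + 3.5) / 8 = 15.8000 / 8 = 1.9750
UCL = X̄̄ + A₂·R̄ = 88.6125 + 1.023 × 1.9750 = 90.6329

90.63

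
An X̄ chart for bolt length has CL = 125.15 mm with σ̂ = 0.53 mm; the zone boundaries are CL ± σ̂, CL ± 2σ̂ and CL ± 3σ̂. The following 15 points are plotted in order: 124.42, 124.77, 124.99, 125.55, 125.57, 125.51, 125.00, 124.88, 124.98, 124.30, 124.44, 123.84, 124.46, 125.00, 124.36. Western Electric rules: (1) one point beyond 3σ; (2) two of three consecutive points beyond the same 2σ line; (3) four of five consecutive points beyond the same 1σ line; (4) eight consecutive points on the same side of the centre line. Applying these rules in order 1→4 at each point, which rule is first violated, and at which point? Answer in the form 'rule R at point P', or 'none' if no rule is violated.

rule 3 at point 13

Zone of each point (C = within 1σ̂, B = 1σ̂–2σ̂, A = 2σ̂–3σ̂, * = beyond 3σ̂; sign = side of CL): 1:-B, 2:-C, 3:-C, 4:+C, 5:+C, 6:+C, 7:-C, 8:-C, 9:-C, 10:-B, 11:-B, 12:-A, 13:-B, 14:-C, 15:-B
Rule 3 (four of five consecutive points beyond the same 1σ limit) is satisfied at point 13.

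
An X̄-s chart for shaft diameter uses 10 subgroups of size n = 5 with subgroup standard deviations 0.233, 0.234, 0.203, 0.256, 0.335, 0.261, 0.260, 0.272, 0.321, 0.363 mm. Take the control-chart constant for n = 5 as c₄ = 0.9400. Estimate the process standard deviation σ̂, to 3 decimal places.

s̄ = (0.233 + 0.234 + 0.203 + 0.256 + 0.335 + 0.261 + 0.260 + 0.272 + 0.321 + 0.363) / 10 = 0.2738
σ̂ = s̄ / c₄ = 0.2738 / 0.9400 = 0.2913

0.291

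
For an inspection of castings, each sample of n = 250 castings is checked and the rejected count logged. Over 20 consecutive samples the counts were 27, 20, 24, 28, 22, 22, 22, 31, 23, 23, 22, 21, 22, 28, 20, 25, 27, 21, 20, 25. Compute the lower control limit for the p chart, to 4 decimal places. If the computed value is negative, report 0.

0.0391

p̄ = Σdᵢ / (k·n) = 473 / (20 × 250) = 0.09460
LCL = p̄ − 3·√(p̄(1−p̄)/n) = 0.09460 − 3 × 0.01851 = 0.03907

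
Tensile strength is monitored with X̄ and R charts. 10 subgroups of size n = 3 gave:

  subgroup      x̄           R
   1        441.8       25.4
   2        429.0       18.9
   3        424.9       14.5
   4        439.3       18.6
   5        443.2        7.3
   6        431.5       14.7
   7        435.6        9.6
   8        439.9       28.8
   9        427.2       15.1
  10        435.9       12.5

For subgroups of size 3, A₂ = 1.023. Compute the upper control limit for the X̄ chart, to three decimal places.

451.750

X̄̄ = (441.8 + 429.0 + 424.9 + 439.3 + 443.2 + 431.5 + 435.6 + 439.9 + 427.2 + 435.9) / 10 = 4348.3000 / 10 = 434.8300
R̄ = (25.4 + 18.9 + 14.5 + 18.6 + 7.3 + 14.7 + 9.6 + 28.8 + 15.1 + 12.5) / 10 = 165.4000 / 10 = 16.5400
UCL = X̄̄ + A₂·R̄ = 434.8300 + 1.023 × 16.5400 = 451.7504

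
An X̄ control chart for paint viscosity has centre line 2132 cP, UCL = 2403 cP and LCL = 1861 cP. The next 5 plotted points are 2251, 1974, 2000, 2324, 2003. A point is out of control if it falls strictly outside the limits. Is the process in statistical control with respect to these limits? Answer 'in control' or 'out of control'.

in control

All 5 points lie within [1861, 2403].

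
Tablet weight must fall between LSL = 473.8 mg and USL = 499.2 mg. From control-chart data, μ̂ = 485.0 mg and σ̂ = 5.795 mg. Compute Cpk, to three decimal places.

0.644

Cpu = (USL − μ̂) / (3σ̂) = (499.2 − 485.0) / (3 × 5.795) = 0.8168; Cpl = (μ̂ − LSL) / (3σ̂) = (485.0 − 473.8) / (3 × 5.795) = 0.6442; Cpk = min(Cpu, Cpl) = 0.6442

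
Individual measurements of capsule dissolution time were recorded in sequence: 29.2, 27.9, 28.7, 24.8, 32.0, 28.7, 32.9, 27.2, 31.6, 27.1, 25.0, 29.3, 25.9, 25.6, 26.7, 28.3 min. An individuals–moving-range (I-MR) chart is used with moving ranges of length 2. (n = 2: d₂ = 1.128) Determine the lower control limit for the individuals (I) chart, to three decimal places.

X̄ = (29.2 + 27.9 + 28.7 + 24.8 + 32.0 + 28.7 + 32.9 + 27.2 + 31.6 + 27.1 + 25.0 + 29.3 + 25.9 + 25.6 + 26.7 + 28.3) / 16 = 28.1812
Moving ranges: 1.3, 0.8, 3.9, 7.2, 3.3, 4.2, 5.7, 4.4, 4.5, 2.1, 4.3, 3.4, 0.3, 1.1, 1.6; M̄R̄ = 48.1000 / 15 = 3.2067
LCL = X̄ − 3·M̄R̄/d₂ = 28.1812 − 3 × 3.2067 / 1.128 = 19.6529

19.653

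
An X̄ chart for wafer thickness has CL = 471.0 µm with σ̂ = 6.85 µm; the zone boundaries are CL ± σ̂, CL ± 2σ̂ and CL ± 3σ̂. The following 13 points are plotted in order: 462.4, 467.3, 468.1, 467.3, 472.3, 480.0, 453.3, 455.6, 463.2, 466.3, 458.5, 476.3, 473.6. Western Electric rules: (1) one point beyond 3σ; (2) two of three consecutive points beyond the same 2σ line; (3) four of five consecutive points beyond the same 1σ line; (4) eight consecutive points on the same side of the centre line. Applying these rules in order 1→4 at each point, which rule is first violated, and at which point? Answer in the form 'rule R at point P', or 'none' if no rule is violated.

rule 2 at point 8

Zone of each point (C = within 1σ̂, B = 1σ̂–2σ̂, A = 2σ̂–3σ̂, * = beyond 3σ̂; sign = side of CL): 1:-B, 2:-C, 3:-C, 4:-C, 5:+C, 6:+B, 7:-A, 8:-A, 9:-B, 10:-C, 11:-B, 12:+C, 13:+C
Rule 2 (two of three consecutive points beyond the same 2σ limit) is satisfied at point 8.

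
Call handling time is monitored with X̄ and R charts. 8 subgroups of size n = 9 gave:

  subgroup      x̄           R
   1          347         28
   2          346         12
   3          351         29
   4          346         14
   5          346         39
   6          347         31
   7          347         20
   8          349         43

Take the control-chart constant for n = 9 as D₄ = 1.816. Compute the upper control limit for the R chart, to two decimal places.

R̄ = (28 + 12 + 29 + 14 + 39 + 31 + 20 + 43) / 8 = 216.0000 / 8 = 27.0000
UCL_R = D₄·R̄ = 1.816 × 27.0000 = 49.0320

49.03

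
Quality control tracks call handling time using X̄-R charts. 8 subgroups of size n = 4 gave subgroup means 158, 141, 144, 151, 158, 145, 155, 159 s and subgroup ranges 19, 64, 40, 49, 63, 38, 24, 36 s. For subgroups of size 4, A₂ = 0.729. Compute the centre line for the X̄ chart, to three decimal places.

X̄̄ = (158 + 141 + 144 + 151 + 158 + 145 + 155 + 159) / 8 = 1211.0000 / 8 = 151.3750
CL = X̄̄ = 151.3750

151.375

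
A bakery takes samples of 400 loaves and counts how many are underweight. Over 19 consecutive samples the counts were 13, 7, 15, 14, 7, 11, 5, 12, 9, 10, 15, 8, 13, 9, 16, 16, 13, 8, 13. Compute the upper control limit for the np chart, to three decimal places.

p̄ = Σdᵢ / (k·n) = 214 / (19 × 400) = 0.02816
UCL = np̄ + 3·√(np̄(1−p̄)) = 11.2632 + 3 × √(11.2632×0.97184) = 11.2632 + 3 × 3.3085 = 21.1886

21.189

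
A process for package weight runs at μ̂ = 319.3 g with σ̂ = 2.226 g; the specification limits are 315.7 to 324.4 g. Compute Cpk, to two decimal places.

Cpu = (USL − μ̂) / (3σ̂) = (324.4 − 319.3) / (3 × 2.226) = 0.7637; Cpl = (μ̂ − LSL) / (3σ̂) = (319.3 − 315.7) / (3 × 2.226) = 0.5391; Cpk = min(Cpu, Cpl) = 0.5391

0.54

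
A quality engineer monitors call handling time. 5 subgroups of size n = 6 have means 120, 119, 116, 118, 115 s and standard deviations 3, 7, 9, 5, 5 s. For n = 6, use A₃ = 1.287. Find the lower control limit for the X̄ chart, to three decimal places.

110.135

X̄̄ = (120 + 119 + 116 + 118 + 115) / 5 = 117.6000
s̄ = (3 + 7 + 9 + 5 + 5) / 5 = 5.8000
LCL = X̄̄ − A₃·s̄ = 117.6000 − 1.287 × 5.8000 = 110.1354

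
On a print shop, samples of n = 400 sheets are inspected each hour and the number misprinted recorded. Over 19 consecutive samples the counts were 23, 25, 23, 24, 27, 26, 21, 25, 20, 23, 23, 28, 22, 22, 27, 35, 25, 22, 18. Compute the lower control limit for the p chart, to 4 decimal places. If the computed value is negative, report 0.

0.0247

p̄ = Σdᵢ / (k·n) = 459 / (19 × 400) = 0.06039
LCL = p̄ − 3·√(p̄(1−p̄)/n) = 0.06039 − 3 × 0.01191 = 0.02466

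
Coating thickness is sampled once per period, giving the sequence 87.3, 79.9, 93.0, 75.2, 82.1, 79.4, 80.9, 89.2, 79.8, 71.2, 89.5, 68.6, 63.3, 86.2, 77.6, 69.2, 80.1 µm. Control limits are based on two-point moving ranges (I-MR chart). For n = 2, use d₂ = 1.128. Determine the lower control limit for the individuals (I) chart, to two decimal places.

X̄ = (87.3 + 79.9 + 93.0 + 75.2 + 82.1 + 79.4 + 80.9 + 89.2 + 79.8 + 71.2 + 89.5 + 68.6 + 63.3 + 86.2 + 77.6 + 69.2 + 80.1) / 17 = 79.5588
Moving ranges: 7.4, 13.1, 17.8, 6.9, 2.7, 1.5, 8.3, 9.4, 8.6, 18.3, 20.9, 5.3, 22.9, 8.6, 8.4, 10.9; M̄R̄ = 171.0000 / 16 = 10.6875
LCL = X̄ − 3·M̄R̄/d₂ = 79.5588 − 3 × 10.6875 / 1.128 = 51.1346

51.13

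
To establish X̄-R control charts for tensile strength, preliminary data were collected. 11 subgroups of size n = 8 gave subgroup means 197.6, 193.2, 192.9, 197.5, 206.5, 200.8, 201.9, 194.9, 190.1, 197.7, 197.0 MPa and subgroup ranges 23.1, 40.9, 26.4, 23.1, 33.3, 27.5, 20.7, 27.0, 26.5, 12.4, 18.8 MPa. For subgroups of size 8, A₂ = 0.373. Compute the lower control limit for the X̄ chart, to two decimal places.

X̄̄ = (197.6 + 193.2 + 192.9 + 197.5 + 206.5 + 200.8 + 201.9 + 194.9 + 190.1 + 197.7 + 197.0) / 11 = 2170.1000 / 11 = 197.2818
R̄ = (23.1 + 40.9 + 26.4 + 23.1 + 33.3 + 27.5 + 20.7 + 27.0 + 26.5 + 12.4 + 18.8) / 11 = 279.7000 / 11 = 25.4273
LCL = X̄̄ − A₂·R̄ = 197.2818 − 0.373 × 25.4273 = 187.7974

187.80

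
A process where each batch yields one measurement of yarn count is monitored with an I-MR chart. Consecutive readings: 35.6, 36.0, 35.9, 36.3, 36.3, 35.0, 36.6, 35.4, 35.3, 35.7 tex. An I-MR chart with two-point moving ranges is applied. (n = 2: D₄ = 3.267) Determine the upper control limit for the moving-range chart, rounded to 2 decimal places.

Moving ranges: 0.4, 0.1, 0.4, 0.0, 1.3, 1.6, 1.2, 0.1, 0.4; M̄R̄ = 5.5000 / 9 = 0.6111
UCL_MR = D₄·M̄R̄ = 3.267 × 0.6111 = 1.9965

2.00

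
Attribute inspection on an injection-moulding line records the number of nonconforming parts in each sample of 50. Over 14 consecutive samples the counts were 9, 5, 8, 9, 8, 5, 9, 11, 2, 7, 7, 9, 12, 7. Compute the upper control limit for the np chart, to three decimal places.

15.377

p̄ = Σdᵢ / (k·n) = 108 / (14 × 50) = 0.15429
UCL = np̄ + 3·√(np̄(1−p̄)) = 7.7143 + 3 × √(7.7143×0.84571) = 7.7143 + 3 × 2.5542 = 15.3770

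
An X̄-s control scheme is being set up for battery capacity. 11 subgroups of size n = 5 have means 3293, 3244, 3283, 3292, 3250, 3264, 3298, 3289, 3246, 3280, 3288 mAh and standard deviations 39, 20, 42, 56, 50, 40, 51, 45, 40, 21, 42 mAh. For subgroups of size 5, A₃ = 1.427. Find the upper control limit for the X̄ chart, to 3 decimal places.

X̄̄ = (3293 + 3244 + 3283 + 3292 + 3250 + 3264 + 3298 + 3289 + 3246 + 3280 + 3288) / 11 = 3275.1818
s̄ = (39 + 20 + 42 + 56 + 50 + 40 + 51 + 45 + 40 + 21 + 42) / 11 = 40.5455
UCL = X̄̄ + A₃·s̄ = 3275.1818 + 1.427 × 40.5455 = 3333.0402

3333.040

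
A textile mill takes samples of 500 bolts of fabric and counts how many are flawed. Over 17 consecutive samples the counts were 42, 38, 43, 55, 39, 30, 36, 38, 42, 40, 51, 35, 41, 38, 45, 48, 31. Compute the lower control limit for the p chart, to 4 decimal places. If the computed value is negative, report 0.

p̄ = Σdᵢ / (k·n) = 692 / (17 × 500) = 0.08141
LCL = p̄ − 3·√(p̄(1−p̄)/n) = 0.08141 − 3 × 0.01223 = 0.04472

0.0447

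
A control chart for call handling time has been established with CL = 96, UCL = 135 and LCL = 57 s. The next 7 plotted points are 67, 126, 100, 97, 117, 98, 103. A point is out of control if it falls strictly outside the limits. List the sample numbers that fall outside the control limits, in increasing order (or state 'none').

none

All 7 points lie within [57, 135].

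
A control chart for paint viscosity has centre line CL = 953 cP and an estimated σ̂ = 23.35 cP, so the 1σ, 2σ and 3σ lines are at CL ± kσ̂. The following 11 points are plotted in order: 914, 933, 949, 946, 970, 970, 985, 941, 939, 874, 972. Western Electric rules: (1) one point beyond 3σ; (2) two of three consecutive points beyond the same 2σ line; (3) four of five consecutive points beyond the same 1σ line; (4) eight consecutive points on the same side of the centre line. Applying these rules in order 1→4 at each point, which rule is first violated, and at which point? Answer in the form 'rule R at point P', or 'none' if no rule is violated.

Zone of each point (C = within 1σ̂, B = 1σ̂–2σ̂, A = 2σ̂–3σ̂, * = beyond 3σ̂; sign = side of CL): 1:-B, 2:-C, 3:-C, 4:-C, 5:+C, 6:+C, 7:+B, 8:-C, 9:-C, 10:-*, 11:+C
Rule 1 (one point beyond the 3σ limits) is satisfied at point 10.

rule 1 at point 10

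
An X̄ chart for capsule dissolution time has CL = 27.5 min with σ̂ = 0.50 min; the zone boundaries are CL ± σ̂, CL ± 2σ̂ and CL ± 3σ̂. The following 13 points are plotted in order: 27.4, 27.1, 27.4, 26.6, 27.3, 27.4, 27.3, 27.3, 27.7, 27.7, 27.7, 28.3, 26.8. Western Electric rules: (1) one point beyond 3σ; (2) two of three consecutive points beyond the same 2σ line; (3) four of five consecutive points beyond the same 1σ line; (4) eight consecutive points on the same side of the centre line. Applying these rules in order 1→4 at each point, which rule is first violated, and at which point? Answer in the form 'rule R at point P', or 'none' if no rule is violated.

Zone of each point (C = within 1σ̂, B = 1σ̂–2σ̂, A = 2σ̂–3σ̂, * = beyond 3σ̂; sign = side of CL): 1:-C, 2:-C, 3:-C, 4:-B, 5:-C, 6:-C, 7:-C, 8:-C, 9:+C, 10:+C, 11:+C, 12:+B, 13:-B
Rule 4 (eight consecutive points on the same side of the centre line) is satisfied at point 8.

rule 4 at point 8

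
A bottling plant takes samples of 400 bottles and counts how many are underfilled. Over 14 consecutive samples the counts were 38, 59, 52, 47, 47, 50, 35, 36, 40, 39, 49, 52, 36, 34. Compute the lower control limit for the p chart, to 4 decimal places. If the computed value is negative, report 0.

p̄ = Σdᵢ / (k·n) = 614 / (14 × 400) = 0.10964
LCL = p̄ − 3·√(p̄(1−p̄)/n) = 0.10964 − 3 × 0.01562 = 0.06278

0.0628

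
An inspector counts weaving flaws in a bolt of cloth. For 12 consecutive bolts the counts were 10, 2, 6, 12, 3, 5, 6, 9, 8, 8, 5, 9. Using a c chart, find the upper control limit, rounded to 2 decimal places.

c̄ = (10 + 2 + 6 + 12 + 3 + 5 + 6 + 9 + 8 + 8 + 5 + 9) / 12 = 83 / 12 = 6.9167
UCL = c̄ + 3√c̄ = 6.9167 + 3 × √6.9167 = 6.9167 + 3 × 2.6300 = 14.8065

14.81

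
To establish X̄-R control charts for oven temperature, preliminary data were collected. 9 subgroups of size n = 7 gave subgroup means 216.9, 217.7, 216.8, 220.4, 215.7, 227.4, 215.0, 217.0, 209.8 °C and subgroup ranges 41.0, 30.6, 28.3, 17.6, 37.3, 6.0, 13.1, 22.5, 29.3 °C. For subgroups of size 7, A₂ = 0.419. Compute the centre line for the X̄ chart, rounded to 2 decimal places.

217.41

X̄̄ = (216.9 + 217.7 + 216.8 + 220.4 + 215.7 + 227.4 + 215.0 + 217.0 + 209.8) / 9 = 1956.7000 / 9 = 217.4111
CL = X̄̄ = 217.4111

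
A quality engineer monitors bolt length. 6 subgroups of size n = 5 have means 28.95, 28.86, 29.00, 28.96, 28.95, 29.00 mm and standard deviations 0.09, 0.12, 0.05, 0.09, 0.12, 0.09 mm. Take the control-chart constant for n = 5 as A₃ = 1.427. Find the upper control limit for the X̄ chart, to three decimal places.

X̄̄ = (28.95 + 28.86 + 29.00 + 28.96 + 28.95 + 29.00) / 6 = 28.9533
s̄ = (0.09 + 0.12 + 0.05 + 0.09 + 0.12 + 0.09) / 6 = 0.0933
UCL = X̄̄ + A₃·s̄ = 28.9533 + 1.427 × 0.0933 = 29.0865

29.087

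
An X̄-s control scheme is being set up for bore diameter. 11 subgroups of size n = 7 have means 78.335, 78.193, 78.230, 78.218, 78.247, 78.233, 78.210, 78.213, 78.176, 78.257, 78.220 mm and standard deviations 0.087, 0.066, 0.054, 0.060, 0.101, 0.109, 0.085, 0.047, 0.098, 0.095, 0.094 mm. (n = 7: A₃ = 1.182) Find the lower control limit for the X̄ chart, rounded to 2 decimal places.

X̄̄ = (78.335 + 78.193 + 78.230 + 78.218 + 78.247 + 78.233 + 78.210 + 78.213 + 78.176 + 78.257 + 78.220) / 11 = 78.2302
s̄ = (0.087 + 0.066 + 0.054 + 0.060 + 0.101 + 0.109 + 0.085 + 0.047 + 0.098 + 0.095 + 0.094) / 11 = 0.0815
LCL = X̄̄ − A₃·s̄ = 78.2302 − 1.182 × 0.0815 = 78.1339

78.13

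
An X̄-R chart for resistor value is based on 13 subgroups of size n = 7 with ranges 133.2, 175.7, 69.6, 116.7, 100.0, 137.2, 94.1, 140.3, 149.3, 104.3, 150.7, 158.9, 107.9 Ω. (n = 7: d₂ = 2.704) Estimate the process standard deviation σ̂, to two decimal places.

46.59

R̄ = (133.2 + 175.7 + 69.6 + 116.7 + 100.0 + 137.2 + 94.1 + 140.3 + 149.3 + 104.3 + 150.7 + 158.9 + 107.9) / 13 = 125.9923
σ̂ = R̄ / d₂ = 125.9923 / 2.704 = 46.5948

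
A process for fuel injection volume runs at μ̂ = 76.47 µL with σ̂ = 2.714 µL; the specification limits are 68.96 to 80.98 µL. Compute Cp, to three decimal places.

Cp = (USL − LSL) / (6σ̂) = (80.98 − 68.96) / (6 × 2.714) = 12.0200 / 16.2840 = 0.7381

0.738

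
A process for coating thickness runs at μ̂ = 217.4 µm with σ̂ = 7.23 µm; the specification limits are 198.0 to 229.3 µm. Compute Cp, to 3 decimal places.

0.722

Cp = (USL − LSL) / (6σ̂) = (229.3 − 198.0) / (6 × 7.23) = 31.3000 / 43.3800 = 0.7215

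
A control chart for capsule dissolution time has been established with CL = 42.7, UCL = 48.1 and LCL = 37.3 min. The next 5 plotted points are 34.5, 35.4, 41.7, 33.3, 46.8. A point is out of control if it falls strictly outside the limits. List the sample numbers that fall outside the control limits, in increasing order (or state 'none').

Compare each point to [37.3, 48.1]: sample 1 = 34.5 < LCL; sample 2 = 35.4 < LCL; sample 4 = 33.3 < LCL.

1, 2, 4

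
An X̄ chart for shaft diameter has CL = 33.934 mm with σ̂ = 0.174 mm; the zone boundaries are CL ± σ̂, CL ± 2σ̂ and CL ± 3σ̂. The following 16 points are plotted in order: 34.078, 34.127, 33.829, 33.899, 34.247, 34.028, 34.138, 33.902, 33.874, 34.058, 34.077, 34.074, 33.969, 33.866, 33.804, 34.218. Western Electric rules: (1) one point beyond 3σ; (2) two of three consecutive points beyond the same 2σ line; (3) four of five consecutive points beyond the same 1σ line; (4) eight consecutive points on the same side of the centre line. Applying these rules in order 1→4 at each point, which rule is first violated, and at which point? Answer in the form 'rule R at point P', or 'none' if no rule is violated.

Zone of each point (C = within 1σ̂, B = 1σ̂–2σ̂, A = 2σ̂–3σ̂, * = beyond 3σ̂; sign = side of CL): 1:+C, 2:+B, 3:-C, 4:-C, 5:+B, 6:+C, 7:+B, 8:-C, 9:-C, 10:+C, 11:+C, 12:+C, 13:+C, 14:-C, 15:-C, 16:+B
No rule fires across all 16 points.

none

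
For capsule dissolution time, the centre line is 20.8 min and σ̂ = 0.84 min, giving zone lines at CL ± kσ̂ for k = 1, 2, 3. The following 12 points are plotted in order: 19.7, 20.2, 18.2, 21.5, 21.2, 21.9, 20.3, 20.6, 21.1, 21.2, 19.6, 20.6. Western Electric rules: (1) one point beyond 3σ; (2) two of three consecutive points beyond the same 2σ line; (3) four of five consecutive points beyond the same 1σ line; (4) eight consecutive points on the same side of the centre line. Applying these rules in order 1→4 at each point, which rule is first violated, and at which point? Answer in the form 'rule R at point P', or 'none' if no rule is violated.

rule 1 at point 3

Zone of each point (C = within 1σ̂, B = 1σ̂–2σ̂, A = 2σ̂–3σ̂, * = beyond 3σ̂; sign = side of CL): 1:-B, 2:-C, 3:-*, 4:+C, 5:+C, 6:+B, 7:-C, 8:-C, 9:+C, 10:+C, 11:-B, 12:-C
Rule 1 (one point beyond the 3σ limits) is satisfied at point 3.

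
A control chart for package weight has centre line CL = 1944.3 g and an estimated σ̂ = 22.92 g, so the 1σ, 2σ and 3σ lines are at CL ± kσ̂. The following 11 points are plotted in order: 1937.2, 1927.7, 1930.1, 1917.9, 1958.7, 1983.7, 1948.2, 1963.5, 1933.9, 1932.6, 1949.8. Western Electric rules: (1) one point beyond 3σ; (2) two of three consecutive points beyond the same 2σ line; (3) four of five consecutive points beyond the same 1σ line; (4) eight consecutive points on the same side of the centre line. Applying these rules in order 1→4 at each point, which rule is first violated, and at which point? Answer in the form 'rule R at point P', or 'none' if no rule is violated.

Zone of each point (C = within 1σ̂, B = 1σ̂–2σ̂, A = 2σ̂–3σ̂, * = beyond 3σ̂; sign = side of CL): 1:-C, 2:-C, 3:-C, 4:-B, 5:+C, 6:+B, 7:+C, 8:+C, 9:-C, 10:-C, 11:+C
No rule fires across all 11 points.

none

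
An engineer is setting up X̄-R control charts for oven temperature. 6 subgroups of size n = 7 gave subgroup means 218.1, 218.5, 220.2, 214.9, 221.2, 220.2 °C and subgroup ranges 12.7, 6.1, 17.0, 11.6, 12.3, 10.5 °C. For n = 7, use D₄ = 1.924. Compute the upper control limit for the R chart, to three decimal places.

R̄ = (12.7 + 6.1 + 17.0 + 11.6 + 12.3 + 10.5) / 6 = 70.2000 / 6 = 11.7000
UCL_R = D₄·R̄ = 1.924 × 11.7000 = 22.5108

22.511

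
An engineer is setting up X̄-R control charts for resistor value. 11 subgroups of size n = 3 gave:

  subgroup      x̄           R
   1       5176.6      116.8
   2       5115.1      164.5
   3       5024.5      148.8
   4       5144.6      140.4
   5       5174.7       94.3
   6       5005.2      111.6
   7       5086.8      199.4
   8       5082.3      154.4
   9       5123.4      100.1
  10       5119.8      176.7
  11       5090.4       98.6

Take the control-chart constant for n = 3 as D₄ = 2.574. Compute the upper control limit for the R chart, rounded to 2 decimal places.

352.31

R̄ = (116.8 + 164.5 + 148.8 + 140.4 + 94.3 + 111.6 + 199.4 + 154.4 + 100.1 + 176.7 + 98.6) / 11 = 1505.6000 / 11 = 136.8727
UCL_R = D₄·R̄ = 2.574 × 136.8727 = 352.3104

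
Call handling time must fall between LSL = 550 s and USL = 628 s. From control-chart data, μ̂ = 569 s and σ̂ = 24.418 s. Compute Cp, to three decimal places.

0.532

Cp = (USL − LSL) / (6σ̂) = (628 − 550) / (6 × 24.418) = 78.0000 / 146.5080 = 0.5324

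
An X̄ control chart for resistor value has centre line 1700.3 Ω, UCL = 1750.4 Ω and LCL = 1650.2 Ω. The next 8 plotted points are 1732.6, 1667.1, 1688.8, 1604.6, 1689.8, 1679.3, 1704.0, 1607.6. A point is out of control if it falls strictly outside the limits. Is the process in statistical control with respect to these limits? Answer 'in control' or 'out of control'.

Compare each point to [1650.2, 1750.4]: sample 4 = 1604.6 < LCL; sample 8 = 1607.6 < LCL.

out of control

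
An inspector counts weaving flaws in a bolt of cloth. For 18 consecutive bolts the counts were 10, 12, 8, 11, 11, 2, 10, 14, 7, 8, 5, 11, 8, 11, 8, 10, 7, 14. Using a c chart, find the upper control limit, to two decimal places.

c̄ = (10 + 12 + 8 + 11 + 11 + 2 + 10 + 14 + 7 + 8 + 5 + 11 + 8 + 11 + 8 + 10 + 7 + 14) / 18 = 167 / 18 = 9.2778
UCL = c̄ + 3√c̄ = 9.2778 + 3 × √9.2778 = 9.2778 + 3 × 3.0459 = 18.4156

18.42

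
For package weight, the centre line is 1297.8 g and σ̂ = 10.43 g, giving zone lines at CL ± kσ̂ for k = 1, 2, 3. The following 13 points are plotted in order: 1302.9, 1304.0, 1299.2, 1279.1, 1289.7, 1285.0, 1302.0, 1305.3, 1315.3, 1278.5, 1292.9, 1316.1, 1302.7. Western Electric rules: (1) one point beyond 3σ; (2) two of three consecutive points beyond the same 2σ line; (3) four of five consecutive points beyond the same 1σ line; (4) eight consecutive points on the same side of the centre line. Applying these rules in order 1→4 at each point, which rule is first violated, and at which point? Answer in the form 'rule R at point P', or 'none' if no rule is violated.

none

Zone of each point (C = within 1σ̂, B = 1σ̂–2σ̂, A = 2σ̂–3σ̂, * = beyond 3σ̂; sign = side of CL): 1:+C, 2:+C, 3:+C, 4:-B, 5:-C, 6:-B, 7:+C, 8:+C, 9:+B, 10:-B, 11:-C, 12:+B, 13:+C
No rule fires across all 13 points.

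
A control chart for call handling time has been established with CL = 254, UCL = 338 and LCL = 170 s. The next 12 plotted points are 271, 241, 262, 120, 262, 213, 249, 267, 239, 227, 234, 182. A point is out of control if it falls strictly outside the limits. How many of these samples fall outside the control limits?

Compare each point to [170, 338]: sample 4 = 120 < LCL.

1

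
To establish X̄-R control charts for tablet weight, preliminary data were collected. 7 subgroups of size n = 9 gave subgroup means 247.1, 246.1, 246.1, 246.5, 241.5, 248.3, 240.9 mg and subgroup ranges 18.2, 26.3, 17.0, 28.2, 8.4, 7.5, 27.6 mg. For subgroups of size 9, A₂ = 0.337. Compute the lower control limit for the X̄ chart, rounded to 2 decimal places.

238.80

X̄̄ = (247.1 + 246.1 + 246.1 + 246.5 + 241.5 + 248.3 + 240.9) / 7 = 1716.5000 / 7 = 245.2143
R̄ = (18.2 + 26.3 + 17.0 + 28.2 + 8.4 + 7.5 + 27.6) / 7 = 133.2000 / 7 = 19.0286
LCL = X̄̄ − A₂·R̄ = 245.2143 − 0.337 × 19.0286 = 238.8017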